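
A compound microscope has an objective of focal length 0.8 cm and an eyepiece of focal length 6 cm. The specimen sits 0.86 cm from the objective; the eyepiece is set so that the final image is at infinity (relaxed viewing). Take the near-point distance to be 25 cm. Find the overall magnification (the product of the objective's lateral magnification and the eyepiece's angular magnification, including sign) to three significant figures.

Objective: 1/d_i = 1/f_obj - 1/d_o = 1/0.8 - 1/0.86 = 0.08721 cm^-1, so d_i = 11.467 cm.
m_obj = -d_i/d_o = -11.467/0.86 = -13.333.
Eyepiece angular magnification (image at infinity): M_eye = D/f_e = 25/6 = 4.167.
Overall M = m_obj x M_eye = (-13.333)(4.167) = -55.56.

-55.6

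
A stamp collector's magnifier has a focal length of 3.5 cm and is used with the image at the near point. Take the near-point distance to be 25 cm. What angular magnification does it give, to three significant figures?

8.14

M = 1 + D/f = 1 + 25/3.5 = 8.143.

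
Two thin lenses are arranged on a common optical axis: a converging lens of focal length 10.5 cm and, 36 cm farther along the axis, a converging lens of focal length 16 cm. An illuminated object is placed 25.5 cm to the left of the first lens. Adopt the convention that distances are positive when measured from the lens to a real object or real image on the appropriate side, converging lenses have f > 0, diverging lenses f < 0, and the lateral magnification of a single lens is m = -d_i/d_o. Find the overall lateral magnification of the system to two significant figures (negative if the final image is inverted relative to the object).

First lens: d_i1 = 1/(1/10.5 - 1/25.5) = 17.850 cm.
m_1 = -(17.850)/25.5 = -0.7000.
The intermediate image is 17.850 cm to the right of lens 1, so d_o2 = L - d_i1 = 36 - 17.850 = 18.150 cm.
Second lens: d_i2 = 1/(1/16 - 1/(18.150)) = 135.070 cm.
m_2 = -(135.070)/(18.150) = -7.4419.
Overall magnification: m = m_1 m_2 = 5.2093.

5.2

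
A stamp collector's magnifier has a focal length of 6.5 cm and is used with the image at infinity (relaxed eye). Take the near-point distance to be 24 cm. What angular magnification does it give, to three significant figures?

M = D/f = 24/6.5 = 3.692.

3.69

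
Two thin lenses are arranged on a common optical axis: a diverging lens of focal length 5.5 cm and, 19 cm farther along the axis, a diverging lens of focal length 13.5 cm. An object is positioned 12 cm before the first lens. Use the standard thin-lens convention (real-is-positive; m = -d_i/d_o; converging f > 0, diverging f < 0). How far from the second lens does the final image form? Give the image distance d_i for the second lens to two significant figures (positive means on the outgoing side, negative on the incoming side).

-8.5 cm

Applying the thin-lens equation to the first lens, 1/(-5.5) = 1/12 + 1/d_i1, which gives d_i1 = -3.771 cm.
With d_i1 < 0 the first image is virtual and lies on the object side; the object distance for lens 2 is d_o2 = 19 - (-3.771) = 22.771 cm.
Applying the thin-lens equation again with f_2 = -13.5 cm and d_o2 = 22.771 cm gives d_i2 = -8.475 cm.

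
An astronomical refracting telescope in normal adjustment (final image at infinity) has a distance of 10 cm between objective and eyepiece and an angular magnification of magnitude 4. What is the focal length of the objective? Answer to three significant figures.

In normal adjustment the tube length equals f_obj + f_eye and |M| = f_obj/f_eye.
So f_obj = 4 f_eye and 4 f_eye + f_eye = 10 cm, giving f_eye = 10/5 = 2.000 cm and f_obj = 8.000 cm.

8.00 cm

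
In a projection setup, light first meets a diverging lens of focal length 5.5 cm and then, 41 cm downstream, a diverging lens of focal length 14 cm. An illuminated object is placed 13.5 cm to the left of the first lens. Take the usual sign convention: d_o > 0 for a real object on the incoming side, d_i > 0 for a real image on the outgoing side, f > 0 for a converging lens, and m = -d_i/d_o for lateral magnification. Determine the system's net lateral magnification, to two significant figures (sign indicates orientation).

0.069

Lens 1: 1/d_i1 = 1/f_1 - 1/d_o1 = 1/(-5.5) - 1/13.5 = -0.25589 cm^-1, so d_i1 = -3.908 cm.
m_1 = -(-3.908)/13.5 = 0.2895.
With d_i1 < 0 the first image is virtual and lies on the object side; the object distance for lens 2 is d_o2 = 41 - (-3.908) = 44.908 cm.
Lens 2: 1/d_i2 = 1/f_2 - 1/d_o2 = 1/(-14) - 1/(44.908) = -0.09370 cm^-1, so d_i2 = -10.673 cm.
m_2 = -(-10.673)/(44.908) = 0.2377.
The system's lateral magnification is m_1 m_2 = (0.2895)(0.2377) = 0.0688.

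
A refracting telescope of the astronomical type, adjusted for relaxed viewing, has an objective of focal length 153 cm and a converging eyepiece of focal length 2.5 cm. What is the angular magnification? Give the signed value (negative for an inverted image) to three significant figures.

M = -f_obj/f_eye = -153/(2.5) = -61.200.

-61.2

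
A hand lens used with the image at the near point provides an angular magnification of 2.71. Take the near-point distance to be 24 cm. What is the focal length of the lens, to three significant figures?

14.0 cm

For the image at the near point, M = 1 + D/f.
f = D/(M - 1) = 24/(2.71 - 1) = 14.035 cm.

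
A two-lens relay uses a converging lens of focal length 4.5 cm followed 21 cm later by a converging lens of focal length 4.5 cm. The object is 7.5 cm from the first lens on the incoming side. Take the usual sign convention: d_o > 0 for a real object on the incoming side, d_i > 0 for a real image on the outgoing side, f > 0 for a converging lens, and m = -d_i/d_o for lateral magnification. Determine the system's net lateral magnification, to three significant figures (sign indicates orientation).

Lens 1: 1/d_i1 = 1/f_1 - 1/d_o1 = 1/4.5 - 1/7.5 = 0.08889 cm^-1, so d_i1 = 11.250 cm.
m_1 = -(11.250)/7.5 = -1.5000.
The intermediate image is 11.250 cm to the right of lens 1, so d_o2 = L - d_i1 = 21 - 11.250 = 9.750 cm.
Lens 2: 1/d_i2 = 1/f_2 - 1/d_o2 = 1/4.5 - 1/(9.750) = 0.11966 cm^-1, so d_i2 = 8.357 cm.
m_2 = -(8.357)/(9.750) = -0.8571.
Overall magnification: m = m_1 m_2 = 1.2857.

1.29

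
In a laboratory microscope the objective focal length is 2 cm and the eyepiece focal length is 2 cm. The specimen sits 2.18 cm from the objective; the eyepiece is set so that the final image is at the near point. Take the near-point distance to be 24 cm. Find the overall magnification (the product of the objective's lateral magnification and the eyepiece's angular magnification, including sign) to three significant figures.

Objective: 1/d_i = 1/f_obj - 1/d_o = 1/2 - 1/2.18 = 0.04128 cm^-1, so d_i = 24.222 cm.
m_obj = -d_i/d_o = -24.222/2.18 = -11.111.
Eyepiece angular magnification (image at near point): M_eye = 1 + D/f_e = 1 + 24/2 = 13.000.
Overall M = m_obj x M_eye = (-11.111)(13.000) = -144.44.

-144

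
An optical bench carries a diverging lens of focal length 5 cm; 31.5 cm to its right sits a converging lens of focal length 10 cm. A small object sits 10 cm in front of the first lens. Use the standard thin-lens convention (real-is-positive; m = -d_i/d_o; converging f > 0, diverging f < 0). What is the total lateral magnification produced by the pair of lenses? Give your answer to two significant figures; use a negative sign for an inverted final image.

First lens: d_i1 = 1/(1/(-5) - 1/10) = -3.333 cm.
m_1 = -(-3.333)/10 = 0.3333.
The intermediate image is virtual, 3.333 cm to the left of lens 1, so d_o2 = L - d_i1 = 31.5 - (-3.333) = 34.833 cm.
Second lens: d_i2 = 1/(1/10 - 1/(34.833)) = 14.027 cm.
m_2 = -(14.027)/(34.833) = -0.4027.
The system's lateral magnification is m_1 m_2 = (0.3333)(-0.4027) = -0.1342.

-0.13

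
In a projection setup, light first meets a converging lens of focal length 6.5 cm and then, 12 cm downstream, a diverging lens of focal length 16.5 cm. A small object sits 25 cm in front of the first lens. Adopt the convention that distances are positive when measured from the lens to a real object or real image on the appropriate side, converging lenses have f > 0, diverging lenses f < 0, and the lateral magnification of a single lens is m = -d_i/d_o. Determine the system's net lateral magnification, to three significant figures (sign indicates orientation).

Lens 1: 1/d_i1 = 1/f_1 - 1/d_o1 = 1/6.5 - 1/25 = 0.11385 cm^-1, so d_i1 = 8.784 cm.
m_1 = -(8.784)/25 = -0.3514.
Object distance for lens 2: d_o2 = 12 - 8.784 = 3.216 cm.
Lens 2: 1/d_i2 = 1/f_2 - 1/d_o2 = 1/(-16.5) - 1/(3.216) = -0.37153 cm^-1, so d_i2 = -2.692 cm.
m_2 = -(-2.692)/(3.216) = 0.8369.
Total m = m_1 x m_2 = (-0.3514)(0.8369) = -0.2940.

-0.294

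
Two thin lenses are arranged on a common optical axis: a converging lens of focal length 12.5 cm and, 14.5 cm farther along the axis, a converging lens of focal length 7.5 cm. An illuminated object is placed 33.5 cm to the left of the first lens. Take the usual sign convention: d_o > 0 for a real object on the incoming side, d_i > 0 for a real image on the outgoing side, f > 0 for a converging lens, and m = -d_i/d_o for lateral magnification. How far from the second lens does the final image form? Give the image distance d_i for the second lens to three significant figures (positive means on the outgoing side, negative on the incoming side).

Applying the thin-lens equation to the first lens, 1/12.5 = 1/33.5 + 1/d_i1, which gives d_i1 = 19.940 cm.
This image would form 19.940 cm past lens 1, i.e. 5.440 cm beyond lens 2, so it is a virtual object for lens 2: d_o2 = 14.5 - 19.940 = -5.440 cm.
Applying the thin-lens equation again with f_2 = 7.5 cm and d_o2 = -5.440 cm gives d_i2 = 3.153 cm.

3.15 cm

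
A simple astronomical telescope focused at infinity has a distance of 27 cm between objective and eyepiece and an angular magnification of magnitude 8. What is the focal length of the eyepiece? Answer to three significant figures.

In normal adjustment the tube length equals f_obj + f_eye and |M| = f_obj/f_eye.
So f_obj = 8 f_eye and 8 f_eye + f_eye = 27 cm, giving f_eye = 27/9 = 3.000 cm and f_obj = 24.000 cm.

3.00 cm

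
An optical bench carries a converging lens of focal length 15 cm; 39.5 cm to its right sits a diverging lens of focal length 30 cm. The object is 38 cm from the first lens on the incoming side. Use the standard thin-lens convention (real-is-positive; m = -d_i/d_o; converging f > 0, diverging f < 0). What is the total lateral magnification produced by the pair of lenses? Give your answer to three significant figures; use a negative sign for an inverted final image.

Lens 1: 1/d_i1 = 1/f_1 - 1/d_o1 = 1/15 - 1/38 = 0.04035 cm^-1, so d_i1 = 24.783 cm.
m_1 = -(24.783)/38 = -0.6522.
Object distance for lens 2: d_o2 = 39.5 - 24.783 = 14.717 cm.
Lens 2: 1/d_i2 = 1/f_2 - 1/d_o2 = 1/(-30) - 1/(14.717) = -0.10128 cm^-1, so d_i2 = -9.874 cm.
m_2 = -(-9.874)/(14.717) = 0.6709.
Total m = m_1 x m_2 = (-0.6522)(0.6709) = -0.4375.

-0.438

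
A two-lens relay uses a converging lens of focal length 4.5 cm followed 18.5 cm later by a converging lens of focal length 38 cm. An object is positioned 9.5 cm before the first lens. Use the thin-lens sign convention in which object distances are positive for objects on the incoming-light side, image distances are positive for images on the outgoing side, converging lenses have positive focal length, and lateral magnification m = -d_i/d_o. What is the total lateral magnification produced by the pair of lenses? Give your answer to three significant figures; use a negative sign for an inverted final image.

-1.22

Lens 1: 1/d_i1 = 1/f_1 - 1/d_o1 = 1/4.5 - 1/9.5 = 0.11696 cm^-1, so d_i1 = 8.550 cm.
m_1 = -(8.550)/9.5 = -0.9000.
That image sits 9.950 cm in front of the second lens, so d_o2 = 9.950 cm.
Lens 2: 1/d_i2 = 1/f_2 - 1/d_o2 = 1/38 - 1/(9.950) = -0.07419 cm^-1, so d_i2 = -13.480 cm.
m_2 = -(-13.480)/(9.950) = 1.3547.
The system's lateral magnification is m_1 m_2 = (-0.9000)(1.3547) = -1.2193.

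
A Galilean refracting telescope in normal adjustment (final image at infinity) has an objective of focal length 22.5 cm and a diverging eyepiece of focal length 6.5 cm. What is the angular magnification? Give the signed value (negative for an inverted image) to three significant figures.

M = -f_obj/f_eye = -22.5/(-6.5) = 3.462.

3.46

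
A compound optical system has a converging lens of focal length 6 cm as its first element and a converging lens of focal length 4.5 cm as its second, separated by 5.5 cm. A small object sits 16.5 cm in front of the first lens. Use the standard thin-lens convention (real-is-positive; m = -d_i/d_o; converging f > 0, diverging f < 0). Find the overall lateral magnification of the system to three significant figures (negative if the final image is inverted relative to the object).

-0.305

Applying the thin-lens equation to the first lens, 1/6 = 1/16.5 + 1/d_i1, which gives d_i1 = 9.429 cm.
Its lateral magnification is m_1 = -d_i1/d_o1 = -(9.429)/16.5 = -0.5714.
Since 9.429 cm > 5.5 cm, the first image lies past the second lens and serves as a virtual object: d_o2 = L - d_i1 = -3.929 cm.
Applying the thin-lens equation again with f_2 = 4.5 cm and d_o2 = -3.929 cm gives d_i2 = 2.097 cm.
m_2 = -(2.097)/(-3.929) = 0.5339.
Total m = m_1 x m_2 = (-0.5714)(0.5339) = -0.3051.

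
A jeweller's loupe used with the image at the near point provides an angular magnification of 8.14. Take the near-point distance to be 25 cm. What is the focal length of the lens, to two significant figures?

For the image at the near point, M = 1 + D/f.
f = D/(M - 1) = 25/(8.14 - 1) = 3.501 cm.

3.5 cm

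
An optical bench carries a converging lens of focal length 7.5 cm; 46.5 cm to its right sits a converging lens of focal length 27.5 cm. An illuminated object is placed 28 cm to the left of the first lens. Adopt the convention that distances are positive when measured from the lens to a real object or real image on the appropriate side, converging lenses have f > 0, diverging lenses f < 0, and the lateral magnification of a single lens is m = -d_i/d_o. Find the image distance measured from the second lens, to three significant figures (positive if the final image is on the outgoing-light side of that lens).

114 cm

Lens 1: 1/d_i1 = 1/f_1 - 1/d_o1 = 1/7.5 - 1/28 = 0.09762 cm^-1, so d_i1 = 10.244 cm.
The intermediate image is 10.244 cm to the right of lens 1, so d_o2 = L - d_i1 = 46.5 - 10.244 = 36.256 cm.
Lens 2: 1/d_i2 = 1/f_2 - 1/d_o2 = 1/27.5 - 1/(36.256) = 0.00878 cm^-1, so d_i2 = 113.868 cm.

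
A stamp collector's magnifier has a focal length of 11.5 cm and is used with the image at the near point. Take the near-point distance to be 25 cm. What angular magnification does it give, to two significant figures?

3.2

M = 1 + D/f = 1 + 25/11.5 = 3.174.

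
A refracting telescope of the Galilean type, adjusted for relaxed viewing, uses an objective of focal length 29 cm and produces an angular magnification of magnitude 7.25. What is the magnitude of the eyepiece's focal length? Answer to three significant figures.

|M| = f_obj/|f_eye|, so |f_eye| = f_obj/|M| = 29/7.25 = 4.000 cm.
(The eyepiece is diverging, so its signed focal length is -4.000 cm.)

4.00 cm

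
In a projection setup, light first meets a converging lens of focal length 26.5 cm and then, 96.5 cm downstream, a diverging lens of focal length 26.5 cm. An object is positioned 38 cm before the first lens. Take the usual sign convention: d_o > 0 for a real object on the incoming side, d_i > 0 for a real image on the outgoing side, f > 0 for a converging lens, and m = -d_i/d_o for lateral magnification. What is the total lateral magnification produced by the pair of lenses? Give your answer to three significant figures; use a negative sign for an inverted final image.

-1.72

Lens 1: 1/d_i1 = 1/f_1 - 1/d_o1 = 1/26.5 - 1/38 = 0.01142 cm^-1, so d_i1 = 87.565 cm.
m_1 = -(87.565)/38 = -2.3043.
The intermediate image is 87.565 cm to the right of lens 1, so d_o2 = L - d_i1 = 96.5 - 87.565 = 8.935 cm.
Lens 2: 1/d_i2 = 1/f_2 - 1/d_o2 = 1/(-26.5) - 1/(8.935) = -0.14966 cm^-1, so d_i2 = -6.682 cm.
m_2 = -(-6.682)/(8.935) = 0.7479.
The system's lateral magnification is m_1 m_2 = (-2.3043)(0.7479) = -1.7233.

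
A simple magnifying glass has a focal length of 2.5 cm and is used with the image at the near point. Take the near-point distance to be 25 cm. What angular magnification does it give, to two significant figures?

M = 1 + D/f = 1 + 25/2.5 = 11.000.

11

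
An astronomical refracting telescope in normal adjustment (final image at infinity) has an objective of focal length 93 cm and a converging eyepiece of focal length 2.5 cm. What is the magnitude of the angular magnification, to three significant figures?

|M| = f_obj/|f_eye| = 93/2.5 = 37.200.

37.2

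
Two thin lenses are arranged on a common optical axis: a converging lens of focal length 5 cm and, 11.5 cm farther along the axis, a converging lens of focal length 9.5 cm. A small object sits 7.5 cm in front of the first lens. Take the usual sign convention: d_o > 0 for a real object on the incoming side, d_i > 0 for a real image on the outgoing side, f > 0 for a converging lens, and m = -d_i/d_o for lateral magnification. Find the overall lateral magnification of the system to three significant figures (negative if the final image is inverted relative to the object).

-1.46

Lens 1: 1/d_i1 = 1/f_1 - 1/d_o1 = 1/5 - 1/7.5 = 0.06667 cm^-1, so d_i1 = 15.000 cm.
m_1 = -(15.000)/7.5 = -2.0000.
Since 15.000 cm > 11.5 cm, the first image lies past the second lens and serves as a virtual object: d_o2 = L - d_i1 = -3.500 cm.
Lens 2: 1/d_i2 = 1/f_2 - 1/d_o2 = 1/9.5 - 1/(-3.500) = 0.39098 cm^-1, so d_i2 = 2.558 cm.
m_2 = -(2.558)/(-3.500) = 0.7308.
The system's lateral magnification is m_1 m_2 = (-2.0000)(0.7308) = -1.4615.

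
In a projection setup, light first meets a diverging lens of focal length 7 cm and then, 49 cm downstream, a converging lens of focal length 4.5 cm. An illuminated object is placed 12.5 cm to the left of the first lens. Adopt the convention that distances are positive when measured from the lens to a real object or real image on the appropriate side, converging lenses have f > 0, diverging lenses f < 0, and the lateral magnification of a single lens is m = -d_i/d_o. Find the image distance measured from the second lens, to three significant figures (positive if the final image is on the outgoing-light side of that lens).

4.91 cm

First lens: d_i1 = 1/(1/(-7) - 1/12.5) = -4.487 cm.
The intermediate image is virtual, 4.487 cm to the left of lens 1, so d_o2 = L - d_i1 = 49 - (-4.487) = 53.487 cm.
Second lens: d_i2 = 1/(1/4.5 - 1/(53.487)) = 4.913 cm.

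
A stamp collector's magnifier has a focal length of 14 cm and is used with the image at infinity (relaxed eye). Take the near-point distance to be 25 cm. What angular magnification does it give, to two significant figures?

1.8

M = D/f = 25/14 = 1.786.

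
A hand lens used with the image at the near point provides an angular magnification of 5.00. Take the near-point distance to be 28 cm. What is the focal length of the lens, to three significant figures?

For the image at the near point, M = 1 + D/f.
f = D/(M - 1) = 28/(5.0 - 1) = 7.000 cm.

7.00 cm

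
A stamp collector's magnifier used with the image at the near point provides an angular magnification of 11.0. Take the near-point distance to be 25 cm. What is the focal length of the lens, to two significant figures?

For the image at the near point, M = 1 + D/f.
f = D/(M - 1) = 25/(11.0 - 1) = 2.500 cm.

2.5 cm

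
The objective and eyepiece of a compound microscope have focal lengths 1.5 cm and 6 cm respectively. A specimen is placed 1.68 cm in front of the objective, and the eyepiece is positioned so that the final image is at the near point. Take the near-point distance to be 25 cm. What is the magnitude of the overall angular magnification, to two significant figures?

Objective: 1/d_i = 1/f_obj - 1/d_o = 1/1.5 - 1/1.68 = 0.07143 cm^-1, so d_i = 14.000 cm.
m_obj = -d_i/d_o = -14.000/1.68 = -8.333.
Eyepiece angular magnification (image at near point): M_eye = 1 + D/f_e = 1 + 25/6 = 5.167.
Overall M = m_obj x M_eye = (-8.333)(5.167) = -43.06.
|M| = 43.06.

43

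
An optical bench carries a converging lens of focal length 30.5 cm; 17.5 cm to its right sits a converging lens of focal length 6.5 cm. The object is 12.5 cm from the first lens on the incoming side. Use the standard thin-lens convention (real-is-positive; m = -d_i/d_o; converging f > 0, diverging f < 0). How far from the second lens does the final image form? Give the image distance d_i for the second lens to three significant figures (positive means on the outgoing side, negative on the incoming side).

7.81 cm

First lens: d_i1 = 1/(1/30.5 - 1/12.5) = -21.181 cm.
With d_i1 < 0 the first image is virtual and lies on the object side; the object distance for lens 2 is d_o2 = 17.5 - (-21.181) = 38.681 cm.
Second lens: d_i2 = 1/(1/6.5 - 1/(38.681)) = 7.813 cm.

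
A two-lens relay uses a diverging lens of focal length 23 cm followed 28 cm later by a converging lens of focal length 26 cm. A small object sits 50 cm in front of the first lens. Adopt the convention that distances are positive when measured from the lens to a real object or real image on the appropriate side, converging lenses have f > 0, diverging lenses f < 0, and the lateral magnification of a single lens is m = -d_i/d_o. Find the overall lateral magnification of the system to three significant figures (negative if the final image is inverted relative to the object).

-0.461

First lens: d_i1 = 1/(1/(-23) - 1/50) = -15.753 cm.
m_1 = -(-15.753)/50 = 0.3151.
The intermediate image is virtual, 15.753 cm to the left of lens 1, so d_o2 = L - d_i1 = 28 - (-15.753) = 43.753 cm.
Second lens: d_i2 = 1/(1/26 - 1/(43.753)) = 64.077 cm.
m_2 = -(64.077)/(43.753) = -1.4645.
Total m = m_1 x m_2 = (0.3151)(-1.4645) = -0.4614.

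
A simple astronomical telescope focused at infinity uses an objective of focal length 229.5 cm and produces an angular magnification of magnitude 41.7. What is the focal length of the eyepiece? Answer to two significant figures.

|M| = f_obj/f_eye, so f_eye = f_obj/|M| = 229.5/41.7 = 5.504 cm.

5.5 cm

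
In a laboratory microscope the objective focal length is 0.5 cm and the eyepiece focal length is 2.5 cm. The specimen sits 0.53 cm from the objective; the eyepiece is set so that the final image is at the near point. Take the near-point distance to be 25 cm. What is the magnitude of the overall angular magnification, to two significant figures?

180

Objective: 1/d_i = 1/f_obj - 1/d_o = 1/0.5 - 1/0.53 = 0.11321 cm^-1, so d_i = 8.833 cm.
m_obj = -d_i/d_o = -8.833/0.53 = -16.667.
Eyepiece angular magnification (image at near point): M_eye = 1 + D/f_e = 1 + 25/2.5 = 11.000.
Overall M = m_obj x M_eye = (-16.667)(11.000) = -183.33.
|M| = 183.33.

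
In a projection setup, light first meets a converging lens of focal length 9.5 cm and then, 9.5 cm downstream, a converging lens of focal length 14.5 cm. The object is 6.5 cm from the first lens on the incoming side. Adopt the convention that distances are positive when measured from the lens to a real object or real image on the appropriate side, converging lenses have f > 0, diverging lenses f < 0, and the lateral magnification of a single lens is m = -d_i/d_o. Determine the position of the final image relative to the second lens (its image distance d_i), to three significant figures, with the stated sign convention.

Lens 1: 1/d_i1 = 1/f_1 - 1/d_o1 = 1/9.5 - 1/6.5 = -0.04858 cm^-1, so d_i1 = -20.583 cm.
With d_i1 < 0 the first image is virtual and lies on the object side; the object distance for lens 2 is d_o2 = 9.5 - (-20.583) = 30.083 cm.
Lens 2: 1/d_i2 = 1/f_2 - 1/d_o2 = 1/14.5 - 1/(30.083) = 0.03572 cm^-1, so d_i2 = 27.992 cm.

28.0 cm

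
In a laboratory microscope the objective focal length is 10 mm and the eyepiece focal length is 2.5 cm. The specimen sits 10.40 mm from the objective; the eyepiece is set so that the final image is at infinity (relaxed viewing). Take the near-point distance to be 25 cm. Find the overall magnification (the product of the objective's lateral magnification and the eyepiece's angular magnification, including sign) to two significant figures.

-250

Convert to cm: f_obj = 10 mm = 1 cm; d_o = 10.40 mm = 1.04 cm.
Objective: 1/d_i = 1/f_obj - 1/d_o = 1/1 - 1/1.04 = 0.03846 cm^-1, so d_i = 26.000 cm.
m_obj = -d_i/d_o = -26.000/1.04 = -25.000.
Eyepiece angular magnification (image at infinity): M_eye = D/f_e = 25/2.5 = 10.000.
Overall M = m_obj x M_eye = (-25.000)(10.000) = -250.00.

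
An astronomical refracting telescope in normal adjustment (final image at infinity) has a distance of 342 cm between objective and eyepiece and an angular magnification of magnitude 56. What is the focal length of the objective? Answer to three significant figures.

336 cm

In normal adjustment the tube length equals f_obj + f_eye and |M| = f_obj/f_eye.
So f_obj = 56 f_eye and 56 f_eye + f_eye = 342 cm, giving f_eye = 342/57 = 6.000 cm and f_obj = 336.000 cm.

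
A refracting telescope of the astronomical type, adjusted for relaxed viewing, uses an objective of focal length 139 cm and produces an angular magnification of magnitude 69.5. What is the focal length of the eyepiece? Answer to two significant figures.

|M| = f_obj/f_eye, so f_eye = f_obj/|M| = 139/69.5 = 2.000 cm.

2.0 cm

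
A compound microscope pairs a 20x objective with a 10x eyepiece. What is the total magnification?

The overall magnification of a compound microscope is the product of the objective and eyepiece magnifications:
M = M_obj x M_eye = 20 x 10 = 200.

200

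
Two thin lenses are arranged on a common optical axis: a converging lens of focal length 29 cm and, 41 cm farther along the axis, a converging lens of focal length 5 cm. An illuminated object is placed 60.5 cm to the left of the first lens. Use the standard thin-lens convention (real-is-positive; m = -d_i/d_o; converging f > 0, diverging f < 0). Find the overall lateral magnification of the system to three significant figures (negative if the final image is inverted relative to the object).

Applying the thin-lens equation to the first lens, 1/29 = 1/60.5 + 1/d_i1, which gives d_i1 = 55.698 cm.
Its lateral magnification is m_1 = -d_i1/d_o1 = -(55.698)/60.5 = -0.9206.
Since 55.698 cm > 41 cm, the first image lies past the second lens and serves as a virtual object: d_o2 = L - d_i1 = -14.698 cm.
Applying the thin-lens equation again with f_2 = 5 cm and d_o2 = -14.698 cm gives d_i2 = 3.731 cm.
m_2 = -(3.731)/(-14.698) = 0.2538.
Total m = m_1 x m_2 = (-0.9206)(0.2538) = -0.2337.

-0.234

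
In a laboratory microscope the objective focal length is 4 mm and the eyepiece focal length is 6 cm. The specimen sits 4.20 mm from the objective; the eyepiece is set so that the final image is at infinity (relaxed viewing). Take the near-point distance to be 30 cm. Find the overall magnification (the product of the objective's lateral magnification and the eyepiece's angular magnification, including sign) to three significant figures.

-100

Convert to cm: f_obj = 4 mm = 0.4 cm; d_o = 4.20 mm = 0.42 cm.
Objective: 1/d_i = 1/f_obj - 1/d_o = 1/0.4 - 1/0.42 = 0.11905 cm^-1, so d_i = 8.400 cm.
m_obj = -d_i/d_o = -8.400/0.42 = -20.000.
Eyepiece angular magnification (image at infinity): M_eye = D/f_e = 30/6 = 5.000.
Overall M = m_obj x M_eye = (-20.000)(5.000) = -100.00.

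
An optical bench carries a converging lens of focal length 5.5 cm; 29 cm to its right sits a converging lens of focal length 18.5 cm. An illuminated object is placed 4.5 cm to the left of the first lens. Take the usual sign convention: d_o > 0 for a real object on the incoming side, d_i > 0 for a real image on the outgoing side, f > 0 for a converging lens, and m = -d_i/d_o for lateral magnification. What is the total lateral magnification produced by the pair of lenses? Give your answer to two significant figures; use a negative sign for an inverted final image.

-2.9

Lens 1: 1/d_i1 = 1/f_1 - 1/d_o1 = 1/5.5 - 1/4.5 = -0.04040 cm^-1, so d_i1 = -24.750 cm.
m_1 = -(-24.750)/4.5 = 5.5000.
With d_i1 < 0 the first image is virtual and lies on the object side; the object distance for lens 2 is d_o2 = 29 - (-24.750) = 53.750 cm.
Lens 2: 1/d_i2 = 1/f_2 - 1/d_o2 = 1/18.5 - 1/(53.750) = 0.03545 cm^-1, so d_i2 = 28.209 cm.
m_2 = -(28.209)/(53.750) = -0.5248.
Total m = m_1 x m_2 = (5.5000)(-0.5248) = -2.8865.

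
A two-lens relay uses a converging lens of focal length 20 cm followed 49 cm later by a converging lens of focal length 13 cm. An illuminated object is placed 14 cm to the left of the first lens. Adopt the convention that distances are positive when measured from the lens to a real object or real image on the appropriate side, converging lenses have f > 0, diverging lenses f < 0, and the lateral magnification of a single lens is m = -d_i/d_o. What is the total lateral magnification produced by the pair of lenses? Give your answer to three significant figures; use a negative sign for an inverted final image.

Applying the thin-lens equation to the first lens, 1/20 = 1/14 + 1/d_i1, which gives d_i1 = -46.667 cm.
Its lateral magnification is m_1 = -d_i1/d_o1 = -(-46.667)/14 = 3.3333.
The intermediate image is virtual, 46.667 cm to the left of lens 1, so d_o2 = L - d_i1 = 49 - (-46.667) = 95.667 cm.
Applying the thin-lens equation again with f_2 = 13 cm and d_o2 = 95.667 cm gives d_i2 = 15.044 cm.
m_2 = -(15.044)/(95.667) = -0.1573.
Overall magnification: m = m_1 m_2 = -0.5242.

-0.524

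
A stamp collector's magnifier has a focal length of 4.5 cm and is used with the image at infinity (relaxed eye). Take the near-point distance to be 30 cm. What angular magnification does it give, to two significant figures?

6.7

M = D/f = 30/4.5 = 6.667.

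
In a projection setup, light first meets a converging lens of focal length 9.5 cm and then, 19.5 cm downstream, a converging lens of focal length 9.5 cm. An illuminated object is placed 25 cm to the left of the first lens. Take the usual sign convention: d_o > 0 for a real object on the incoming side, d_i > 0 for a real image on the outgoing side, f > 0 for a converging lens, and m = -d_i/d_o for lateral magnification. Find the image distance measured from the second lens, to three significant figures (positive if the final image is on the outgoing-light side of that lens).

Applying the thin-lens equation to the first lens, 1/9.5 = 1/25 + 1/d_i1, which gives d_i1 = 15.323 cm.
Object distance for lens 2: d_o2 = 19.5 - 15.323 = 4.177 cm.
Applying the thin-lens equation again with f_2 = 9.5 cm and d_o2 = 4.177 cm gives d_i2 = -7.456 cm.

-7.46 cm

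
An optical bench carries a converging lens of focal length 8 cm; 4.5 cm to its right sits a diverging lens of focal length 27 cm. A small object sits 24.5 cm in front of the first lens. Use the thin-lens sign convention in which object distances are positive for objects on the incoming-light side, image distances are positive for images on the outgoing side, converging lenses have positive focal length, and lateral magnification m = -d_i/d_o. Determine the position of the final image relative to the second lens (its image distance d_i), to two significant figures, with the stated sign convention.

First lens: d_i1 = 1/(1/8 - 1/24.5) = 11.879 cm.
Since 11.879 cm > 4.5 cm, the first image lies past the second lens and serves as a virtual object: d_o2 = L - d_i1 = -7.379 cm.
Second lens: d_i2 = 1/(1/(-27) - 1/(-7.379)) = 10.154 cm.

10 cm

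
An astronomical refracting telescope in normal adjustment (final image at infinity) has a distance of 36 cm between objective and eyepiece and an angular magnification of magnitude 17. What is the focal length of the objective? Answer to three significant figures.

In normal adjustment the tube length equals f_obj + f_eye and |M| = f_obj/f_eye.
So f_obj = 17 f_eye and 17 f_eye + f_eye = 36 cm, giving f_eye = 36/18 = 2.000 cm and f_obj = 34.000 cm.

34.0 cm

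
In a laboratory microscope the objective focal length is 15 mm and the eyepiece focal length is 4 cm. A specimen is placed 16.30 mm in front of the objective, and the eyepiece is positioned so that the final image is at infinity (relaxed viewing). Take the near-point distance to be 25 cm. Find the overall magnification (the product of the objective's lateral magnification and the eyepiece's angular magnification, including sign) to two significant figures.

-72

Convert to cm: f_obj = 15 mm = 1.5 cm; d_o = 16.30 mm = 1.63 cm.
Objective: 1/d_i = 1/f_obj - 1/d_o = 1/1.5 - 1/1.63 = 0.05317 cm^-1, so d_i = 18.808 cm.
m_obj = -d_i/d_o = -18.808/1.63 = -11.538.
Eyepiece angular magnification (image at infinity): M_eye = D/f_e = 25/4 = 6.250.
Overall M = m_obj x M_eye = (-11.538)(6.250) = -72.12.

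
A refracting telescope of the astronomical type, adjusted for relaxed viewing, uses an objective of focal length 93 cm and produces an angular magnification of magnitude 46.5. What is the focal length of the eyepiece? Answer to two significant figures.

|M| = f_obj/f_eye, so f_eye = f_obj/|M| = 93/46.5 = 2.000 cm.

2.0 cm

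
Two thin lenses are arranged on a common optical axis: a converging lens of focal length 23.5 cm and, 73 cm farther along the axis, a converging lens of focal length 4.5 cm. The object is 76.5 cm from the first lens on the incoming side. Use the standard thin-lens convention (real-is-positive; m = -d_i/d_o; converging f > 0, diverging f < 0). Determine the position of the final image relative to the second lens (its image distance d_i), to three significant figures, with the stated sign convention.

5.09 cm

First lens: d_i1 = 1/(1/23.5 - 1/76.5) = 33.920 cm.
The intermediate image is 33.920 cm to the right of lens 1, so d_o2 = L - d_i1 = 73 - 33.920 = 39.080 cm.
Second lens: d_i2 = 1/(1/4.5 - 1/(39.080)) = 5.086 cm.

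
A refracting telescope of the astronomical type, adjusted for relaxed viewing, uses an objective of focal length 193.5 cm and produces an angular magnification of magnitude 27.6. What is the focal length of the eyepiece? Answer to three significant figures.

|M| = f_obj/f_eye, so f_eye = f_obj/|M| = 193.5/27.6 = 7.011 cm.

7.01 cm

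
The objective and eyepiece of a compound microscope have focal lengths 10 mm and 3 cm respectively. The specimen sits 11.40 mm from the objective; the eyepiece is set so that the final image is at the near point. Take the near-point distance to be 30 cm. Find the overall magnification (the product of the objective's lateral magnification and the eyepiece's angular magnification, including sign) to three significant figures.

-78.6

Convert to cm: f_obj = 10 mm = 1 cm; d_o = 11.40 mm = 1.14 cm.
Objective: 1/d_i = 1/f_obj - 1/d_o = 1/1 - 1/1.14 = 0.12281 cm^-1, so d_i = 8.143 cm.
m_obj = -d_i/d_o = -8.143/1.14 = -7.143.
Eyepiece angular magnification (image at near point): M_eye = 1 + D/f_e = 1 + 30/3 = 11.000.
Overall M = m_obj x M_eye = (-7.143)(11.000) = -78.57.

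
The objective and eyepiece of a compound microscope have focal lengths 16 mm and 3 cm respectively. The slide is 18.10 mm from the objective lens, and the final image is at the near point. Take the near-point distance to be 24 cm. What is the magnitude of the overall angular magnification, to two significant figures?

Convert to cm: f_obj = 16 mm = 1.6 cm; d_o = 18.10 mm = 1.81 cm.
Objective: 1/d_i = 1/f_obj - 1/d_o = 1/1.6 - 1/1.81 = 0.07251 cm^-1, so d_i = 13.790 cm.
m_obj = -d_i/d_o = -13.790/1.81 = -7.619.
Eyepiece angular magnification (image at near point): M_eye = 1 + D/f_e = 1 + 24/3 = 9.000.
Overall M = m_obj x M_eye = (-7.619)(9.000) = -68.57.
|M| = 68.57.

69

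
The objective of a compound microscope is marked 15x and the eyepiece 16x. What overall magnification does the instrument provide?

240

The overall magnification of a compound microscope is the product of the objective and eyepiece magnifications:
M = M_obj x M_eye = 15 x 16 = 240.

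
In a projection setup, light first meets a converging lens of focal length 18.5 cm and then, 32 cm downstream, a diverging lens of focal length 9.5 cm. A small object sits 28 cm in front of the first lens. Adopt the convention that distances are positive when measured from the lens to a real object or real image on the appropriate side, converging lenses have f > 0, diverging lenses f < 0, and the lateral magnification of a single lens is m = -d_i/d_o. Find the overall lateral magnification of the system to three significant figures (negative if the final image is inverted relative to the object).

Applying the thin-lens equation to the first lens, 1/18.5 = 1/28 + 1/d_i1, which gives d_i1 = 54.526 cm.
Its lateral magnification is m_1 = -d_i1/d_o1 = -(54.526)/28 = -1.9474.
This image would form 54.526 cm past lens 1, i.e. 22.526 cm beyond lens 2, so it is a virtual object for lens 2: d_o2 = 32 - 54.526 = -22.526 cm.
Applying the thin-lens equation again with f_2 = -9.5 cm and d_o2 = -22.526 cm gives d_i2 = -16.428 cm.
m_2 = -(-16.428)/(-22.526) = -0.7293.
The system's lateral magnification is m_1 m_2 = (-1.9474)(-0.7293) = 1.4202.

1.42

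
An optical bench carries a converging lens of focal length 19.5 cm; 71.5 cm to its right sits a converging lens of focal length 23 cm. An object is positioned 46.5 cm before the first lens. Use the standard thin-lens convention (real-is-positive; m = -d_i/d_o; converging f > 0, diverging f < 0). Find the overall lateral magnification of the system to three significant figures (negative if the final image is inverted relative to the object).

1.11

Lens 1: 1/d_i1 = 1/f_1 - 1/d_o1 = 1/19.5 - 1/46.5 = 0.02978 cm^-1, so d_i1 = 33.583 cm.
m_1 = -(33.583)/46.5 = -0.7222.
That image sits 37.917 cm in front of the second lens, so d_o2 = 37.917 cm.
Lens 2: 1/d_i2 = 1/f_2 - 1/d_o2 = 1/23 - 1/(37.917) = 0.01710 cm^-1, so d_i2 = 58.464 cm.
m_2 = -(58.464)/(37.917) = -1.5419.
The system's lateral magnification is m_1 m_2 = (-0.7222)(-1.5419) = 1.1136.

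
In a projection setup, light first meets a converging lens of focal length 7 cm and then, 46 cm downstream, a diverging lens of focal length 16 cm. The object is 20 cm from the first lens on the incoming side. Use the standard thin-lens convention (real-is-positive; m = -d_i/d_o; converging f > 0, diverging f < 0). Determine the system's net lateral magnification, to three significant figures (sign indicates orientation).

Lens 1: 1/d_i1 = 1/f_1 - 1/d_o1 = 1/7 - 1/20 = 0.09286 cm^-1, so d_i1 = 10.769 cm.
m_1 = -(10.769)/20 = -0.5385.
Object distance for lens 2: d_o2 = 46 - 10.769 = 35.231 cm.
Lens 2: 1/d_i2 = 1/f_2 - 1/d_o2 = 1/(-16) - 1/(35.231) = -0.09088 cm^-1, so d_i2 = -11.003 cm.
m_2 = -(-11.003)/(35.231) = 0.3123.
Total m = m_1 x m_2 = (-0.5385)(0.3123) = -0.1682.

-0.168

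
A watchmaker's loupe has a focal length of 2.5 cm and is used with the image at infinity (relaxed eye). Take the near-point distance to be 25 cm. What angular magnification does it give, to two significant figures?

10

M = D/f = 25/2.5 = 10.000.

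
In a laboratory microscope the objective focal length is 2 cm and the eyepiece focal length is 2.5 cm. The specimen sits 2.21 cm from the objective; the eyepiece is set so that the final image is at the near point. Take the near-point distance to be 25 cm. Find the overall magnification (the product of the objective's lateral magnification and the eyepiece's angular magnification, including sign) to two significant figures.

-100

Objective: 1/d_i = 1/f_obj - 1/d_o = 1/2 - 1/2.21 = 0.04751 cm^-1, so d_i = 21.048 cm.
m_obj = -d_i/d_o = -21.048/2.21 = -9.524.
Eyepiece angular magnification (image at near point): M_eye = 1 + D/f_e = 1 + 25/2.5 = 11.000.
Overall M = m_obj x M_eye = (-9.524)(11.000) = -104.76.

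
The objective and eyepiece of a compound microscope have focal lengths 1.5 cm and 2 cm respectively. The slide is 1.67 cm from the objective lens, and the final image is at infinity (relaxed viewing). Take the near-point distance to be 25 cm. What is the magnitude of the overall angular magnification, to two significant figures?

Objective: 1/d_i = 1/f_obj - 1/d_o = 1/1.5 - 1/1.67 = 0.06786 cm^-1, so d_i = 14.735 cm.
m_obj = -d_i/d_o = -14.735/1.67 = -8.824.
Eyepiece angular magnification (image at infinity): M_eye = D/f_e = 25/2 = 12.500.
Overall M = m_obj x M_eye = (-8.824)(12.500) = -110.29.
|M| = 110.29.

110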